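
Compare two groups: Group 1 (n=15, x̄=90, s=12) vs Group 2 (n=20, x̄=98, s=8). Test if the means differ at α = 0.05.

Pooled sp = 9.9. t = -2.367, df = 33. Critical t = ±2.035. Reject H₀.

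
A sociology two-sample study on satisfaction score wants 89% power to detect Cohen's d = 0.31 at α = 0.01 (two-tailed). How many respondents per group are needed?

z_{α/2} = 2.576, z_β = Φ⁻¹(0.89) = 1.227. For small effect (d = 0.31): n per group = 2(z_{α/2} + z_β)²/d² = 2(2.576 + 1.227)²/0.31² = 301.0 → 301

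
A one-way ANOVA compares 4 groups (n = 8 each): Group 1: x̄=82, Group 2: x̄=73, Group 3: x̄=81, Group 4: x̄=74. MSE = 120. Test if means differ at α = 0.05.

Grand mean = 77.5. SS_between = 520.0, MS_between = 173.33. F = 1.444, F_crit ≈ 2.947. Fail to reject H₀.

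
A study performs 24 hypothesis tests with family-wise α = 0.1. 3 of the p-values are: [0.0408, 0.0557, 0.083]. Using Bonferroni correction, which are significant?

Bonferroni α = 0.1/24 = 0.00417. None of the given p-values are significant.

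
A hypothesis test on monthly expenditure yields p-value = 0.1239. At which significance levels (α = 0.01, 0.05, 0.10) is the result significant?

p = 0.1239. Not significant at any of the given levels.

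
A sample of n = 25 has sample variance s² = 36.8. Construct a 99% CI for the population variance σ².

df = 24. χ²_{0.005} = 45.559, χ²_{0.995} = 9.886. CI for σ² = ((n-1)s²/χ²_{α/2}, (n-1)s²/χ²_{1-α/2}) = (24·36.8/45.559, 24·36.8/9.886) = (19.39, 89.34)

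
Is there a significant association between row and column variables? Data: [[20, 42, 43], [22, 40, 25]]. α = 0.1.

χ² = 3.25. df = 2, critical = 4.605. Fail to reject H₀. No evidence of dependence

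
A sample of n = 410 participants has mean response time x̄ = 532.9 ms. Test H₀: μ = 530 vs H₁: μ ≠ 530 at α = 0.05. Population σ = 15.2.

z = (x̄ - μ₀)/(σ/√n) = (532.9 - 530)/(15.2/√410) = 3.863. Critical value: ±1.96. Since |3.863| > 1.96, Reject H₀.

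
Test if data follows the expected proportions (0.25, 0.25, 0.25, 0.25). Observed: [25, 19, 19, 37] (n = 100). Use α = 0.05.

Expected: [25.0, 25.0, 25.0, 25.0]. χ² = 8.64. df = 3, critical = 7.815. Reject H₀.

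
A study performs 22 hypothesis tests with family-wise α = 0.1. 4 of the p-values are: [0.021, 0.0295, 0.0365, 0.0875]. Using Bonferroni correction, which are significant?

Bonferroni α = 0.1/22 = 0.00455. None of the given p-values are significant.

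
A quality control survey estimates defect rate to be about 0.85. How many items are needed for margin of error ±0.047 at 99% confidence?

n = z²p(1-p)/E² = 2.576²×0.85×0.15/0.047² = 383.01 → n = 384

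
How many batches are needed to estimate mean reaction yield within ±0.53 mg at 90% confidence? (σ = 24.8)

n = (z*σ/E)² = (1.645×24.8/0.53)² = 5924.9 → n = 5925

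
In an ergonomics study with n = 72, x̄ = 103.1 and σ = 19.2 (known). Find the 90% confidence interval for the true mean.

CI = x̄ ± z*(σ/√n) = 103.1 ± 1.645(19.2/√72) = 103.1 ± 3.72 = (99.38, 106.82)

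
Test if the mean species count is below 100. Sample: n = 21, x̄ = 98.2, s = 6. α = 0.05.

t = (98.2 - 100)/(6/√21) = -1.375, df = 20. Critical t = -1.725. Fail to reject H₀.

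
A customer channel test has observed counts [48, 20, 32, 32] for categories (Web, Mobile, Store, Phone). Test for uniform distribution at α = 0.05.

Expected = 33 each. χ² = Σ(O-E)²/E = 12.0. df = 3, critical value = 7.815. Reject H₀.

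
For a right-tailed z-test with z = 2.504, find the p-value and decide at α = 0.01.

p = P(Z > 2.504) = 1 - Φ(2.504) ≈ 0.0061. Since p < 0.01, reject H₀ (significant) at α = 0.01.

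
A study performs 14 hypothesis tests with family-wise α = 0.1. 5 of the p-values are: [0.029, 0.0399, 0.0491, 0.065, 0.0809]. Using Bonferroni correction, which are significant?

Bonferroni α = 0.1/14 = 0.00714. None of the given p-values are significant.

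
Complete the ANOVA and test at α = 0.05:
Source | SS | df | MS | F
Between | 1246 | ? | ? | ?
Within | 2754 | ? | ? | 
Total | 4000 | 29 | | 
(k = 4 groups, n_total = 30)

df_between = 3, df_within = 26. MS_between = 415.33, MS_within = 105.92. F = 3.921, F_crit ≈ 2.975. Reject H₀.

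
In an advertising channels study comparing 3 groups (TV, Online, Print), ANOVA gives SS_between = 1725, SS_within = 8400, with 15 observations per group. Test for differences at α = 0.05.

df_between = 2, df_within = 42. F = MS_between/MS_within = 862.5/200.0 = 4.312. F_crit ≈ 3.22. Reject H₀. At least one mean differs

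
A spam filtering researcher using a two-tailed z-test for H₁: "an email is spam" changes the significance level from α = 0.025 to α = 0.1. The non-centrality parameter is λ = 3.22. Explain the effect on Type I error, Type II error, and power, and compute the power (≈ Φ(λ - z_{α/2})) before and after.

Increasing α from 0.025 to 0.1:
• Type I error rate increases (α is the Type I rate by definition).
• Critical value moves from z_{α/2} = 2.241 to 1.645, so power = Φ(λ - z_{α/2}) goes from Φ(3.22 - 2.241) = 0.836 to Φ(3.22 - 1.645) = 0.942.
• Type II error rate β = 1 - power therefore decreases (0.164 → 0.058).
Appropriate when false negatives are costly — here, a spam email lands in the inbox.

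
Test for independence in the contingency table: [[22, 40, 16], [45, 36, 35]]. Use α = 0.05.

χ² = 8.05. df = 2, critical = 5.991. Reject H₀. Variables are dependent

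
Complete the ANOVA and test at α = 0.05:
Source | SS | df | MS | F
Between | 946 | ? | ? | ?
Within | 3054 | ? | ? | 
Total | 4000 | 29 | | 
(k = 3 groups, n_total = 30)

df_between = 2, df_within = 27. MS_between = 473.0, MS_within = 113.11. F = 4.182, F_crit ≈ 3.354. Reject H₀.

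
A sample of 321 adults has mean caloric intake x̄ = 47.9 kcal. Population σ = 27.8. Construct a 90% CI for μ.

CI = x̄ ± z*(σ/√n) = 47.9 ± 1.645(27.8/√321) = 47.9 ± 2.55 = (45.35, 50.45)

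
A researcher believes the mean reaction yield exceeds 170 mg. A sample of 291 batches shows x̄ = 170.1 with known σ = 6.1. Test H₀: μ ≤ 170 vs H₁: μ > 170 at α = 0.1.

z = 0.28. Critical value: 1.28. Fail to reject H₀.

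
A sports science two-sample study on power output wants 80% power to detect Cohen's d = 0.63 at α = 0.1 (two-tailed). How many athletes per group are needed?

z_{α/2} = 1.645, z_β = Φ⁻¹(0.8) = 0.842. For medium effect (d = 0.63): n per group = 2(z_{α/2} + z_β)²/d² = 2(1.645 + 0.842)²/0.63² = 31.2 → 32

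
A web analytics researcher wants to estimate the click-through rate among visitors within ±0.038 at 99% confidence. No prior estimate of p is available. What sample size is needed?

Conservative approach: use p = 0.5 (maximizes p(1-p) = 0.25). n = z²(0.25)/E² = 2.576²×0.25/0.038² = 1148.9 → n = 1149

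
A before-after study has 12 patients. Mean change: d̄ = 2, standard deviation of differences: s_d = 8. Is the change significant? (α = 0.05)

t = d̄/(s_d/√n) = 2/(8/√12) = 0.866. df = 11, critical t = ±2.201. Fail to reject H₀.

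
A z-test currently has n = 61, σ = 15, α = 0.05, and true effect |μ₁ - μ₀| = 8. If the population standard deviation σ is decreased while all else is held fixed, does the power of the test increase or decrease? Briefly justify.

Power increases: a smaller σ shrinks the standard error σ/√n, moving the sampling distribution under H₁ further from the critical value.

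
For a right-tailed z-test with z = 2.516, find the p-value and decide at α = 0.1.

p = P(Z > 2.516) = 1 - Φ(2.516) ≈ 0.0059. Since p < 0.1, reject H₀ (significant) at α = 0.1.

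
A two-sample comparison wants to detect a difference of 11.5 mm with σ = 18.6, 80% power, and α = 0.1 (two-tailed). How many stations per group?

n per group = 2(z_α/2 + z_β)²σ²/d² = 2×(1.645 + 0.84)²×18.6²/11.5² = 32.3 → n = 33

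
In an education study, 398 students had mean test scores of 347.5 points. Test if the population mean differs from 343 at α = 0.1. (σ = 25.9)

z = (x̄ - μ₀)/(σ/√n) = (347.5 - 343)/(25.9/√398) = 3.466. Critical value: ±1.645. Since |3.466| > 1.645, Reject H₀.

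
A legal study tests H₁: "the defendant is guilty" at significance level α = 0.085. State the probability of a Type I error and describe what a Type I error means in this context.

P(Type I error) = α = 0.085. A Type I error is rejecting H₀ when H₀ is actually true (false positive) — here, concluding that the defendant is guilty when in fact this is not the case. Consequence: convicting an innocent person.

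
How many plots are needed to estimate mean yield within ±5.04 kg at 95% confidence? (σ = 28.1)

n = (z*σ/E)² = (1.96×28.1/5.04)² = 119.4 → n = 120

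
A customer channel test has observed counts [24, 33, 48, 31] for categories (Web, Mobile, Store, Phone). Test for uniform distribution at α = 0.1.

Expected = 34 each. χ² = Σ(O-E)²/E = 9.0. df = 3, critical value = 6.251. Reject H₀.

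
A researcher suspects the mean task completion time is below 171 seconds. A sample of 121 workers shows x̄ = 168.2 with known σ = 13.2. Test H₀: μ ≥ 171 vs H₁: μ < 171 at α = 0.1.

z = -2.333. Critical value: -1.28. Reject H₀.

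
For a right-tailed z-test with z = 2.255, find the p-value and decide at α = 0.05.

p = P(Z > 2.255) = 1 - Φ(2.255) ≈ 0.0121. Since p < 0.05, reject H₀ (significant) at α = 0.05.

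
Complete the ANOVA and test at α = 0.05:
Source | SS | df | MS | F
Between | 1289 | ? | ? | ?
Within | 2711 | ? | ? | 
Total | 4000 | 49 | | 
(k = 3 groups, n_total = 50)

df_between = 2, df_within = 47. MS_between = 644.5, MS_within = 57.68. F = 11.174, F_crit ≈ 3.195. Reject H₀.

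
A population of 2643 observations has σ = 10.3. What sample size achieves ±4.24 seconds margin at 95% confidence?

Without FPC: n₀ = (1.96×10.3/4.24)² = 22.67. With FPC: n = n₀N/(n₀+N-1) = 22.5 → n = 23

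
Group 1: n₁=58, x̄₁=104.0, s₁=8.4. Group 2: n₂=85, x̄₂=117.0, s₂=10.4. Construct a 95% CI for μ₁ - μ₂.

Difference = -13.0. SE = √(8.4²/58 + 10.4²/85) = 1.578. CI = (-16.09, -9.91)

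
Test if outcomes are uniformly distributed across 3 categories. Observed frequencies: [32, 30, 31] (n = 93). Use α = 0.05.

Expected = 31 each. χ² = Σ(O-E)²/E = 0.065. df = 2, critical value = 5.991. Fail to reject H₀.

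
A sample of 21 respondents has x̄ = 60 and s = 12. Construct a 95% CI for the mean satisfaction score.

CI = x̄ ± t*(s/√n) = 60 ± 2.086(12/√21) = (54.54, 65.46)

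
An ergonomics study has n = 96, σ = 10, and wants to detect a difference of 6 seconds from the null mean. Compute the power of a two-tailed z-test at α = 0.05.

SE = σ/√n = 10/√96 = 1.021. Non-centrality λ = d/SE = 6/1.021 = 5.879. Power ≈ Φ(λ - z_{α/2}) = Φ(5.879 - 1.96) = Φ(3.919) = 1.0.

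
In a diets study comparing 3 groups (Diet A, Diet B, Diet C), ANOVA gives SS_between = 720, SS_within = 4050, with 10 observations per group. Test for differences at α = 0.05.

df_between = 2, df_within = 27. F = MS_between/MS_within = 360.0/150.0 = 2.4. F_crit ≈ 3.354. Fail to reject H₀.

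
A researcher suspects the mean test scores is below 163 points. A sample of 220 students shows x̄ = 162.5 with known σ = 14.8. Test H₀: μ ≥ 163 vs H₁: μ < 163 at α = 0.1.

z = -0.501. Critical value: -1.28. Fail to reject H₀.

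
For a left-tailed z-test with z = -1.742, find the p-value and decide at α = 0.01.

p = P(Z < -1.742) = Φ(-1.742) ≈ 0.0408. Since p ≥ 0.01, fail to reject H₀ (not significant) at α = 0.01.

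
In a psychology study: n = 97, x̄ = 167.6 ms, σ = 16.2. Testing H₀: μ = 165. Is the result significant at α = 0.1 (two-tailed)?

z = (167.6 - 165)/(16.2/√97) = 1.581. Since |z| ≤ 1.645, not significant at α = 0.1.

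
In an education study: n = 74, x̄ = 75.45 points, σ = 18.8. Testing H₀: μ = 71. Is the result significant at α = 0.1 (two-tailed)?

z = (75.45 - 71)/(18.8/√74) = 2.036. Since |z| > 1.645, significant at α = 0.1.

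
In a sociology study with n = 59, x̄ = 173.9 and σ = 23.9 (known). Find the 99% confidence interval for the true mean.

CI = x̄ ± z*(σ/√n) = 173.9 ± 2.576(23.9/√59) = 173.9 ± 8.02 = (165.88, 181.92)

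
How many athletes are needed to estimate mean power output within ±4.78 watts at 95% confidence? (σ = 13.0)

n = (z*σ/E)² = (1.96×13.0/4.78)² = 28.4 → n = 29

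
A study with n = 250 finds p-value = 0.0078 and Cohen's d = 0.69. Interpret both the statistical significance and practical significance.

Statistically significant (p = 0.0078 < 0.05). Cohen's d = 0.69 indicates a medium effect size. Both statistical and practical significance should be considered.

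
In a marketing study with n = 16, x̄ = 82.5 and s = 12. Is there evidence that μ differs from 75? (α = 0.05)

t = (x̄ - μ₀)/(s/√n) = (82.5 - 75)/(12/√16) = 2.5. df = 15, critical t = ±2.131. Reject H₀.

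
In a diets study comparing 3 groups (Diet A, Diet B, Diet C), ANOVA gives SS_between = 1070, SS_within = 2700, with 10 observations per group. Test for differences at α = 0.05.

df_between = 2, df_within = 27. F = MS_between/MS_within = 535.0/100.0 = 5.35. F_crit ≈ 3.354. Reject H₀. At least one mean differs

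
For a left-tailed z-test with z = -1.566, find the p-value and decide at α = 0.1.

p = P(Z < -1.566) = Φ(-1.566) ≈ 0.0587. Since p < 0.1, reject H₀ (significant) at α = 0.1.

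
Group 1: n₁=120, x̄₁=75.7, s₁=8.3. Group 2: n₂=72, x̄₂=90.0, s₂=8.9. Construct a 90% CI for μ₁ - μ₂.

Difference = -14.3. SE = √(8.3²/120 + 8.9²/72) = 1.294. CI = (-16.43, -12.17)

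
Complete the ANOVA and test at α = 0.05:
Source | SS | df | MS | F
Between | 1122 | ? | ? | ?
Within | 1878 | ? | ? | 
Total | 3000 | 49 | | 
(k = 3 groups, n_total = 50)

df_between = 2, df_within = 47. MS_between = 561.0, MS_within = 39.96. F = 14.04, F_crit ≈ 3.195. Reject H₀.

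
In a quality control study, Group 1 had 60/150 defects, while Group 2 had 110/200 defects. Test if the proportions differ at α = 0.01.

p̂₁ = 0.4, p̂₂ = 0.55, pooled p̂ = 0.486. z = -2.779. Critical: ±2.576. Reject H₀.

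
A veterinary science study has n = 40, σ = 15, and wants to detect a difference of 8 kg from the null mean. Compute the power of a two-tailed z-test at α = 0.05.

SE = σ/√n = 15/√40 = 2.372. Non-centrality λ = d/SE = 8/2.372 = 3.373. Power ≈ Φ(λ - z_{α/2}) = Φ(3.373 - 1.96) = Φ(1.413) = 0.921.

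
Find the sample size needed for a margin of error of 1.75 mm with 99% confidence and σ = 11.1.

n = (z*σ/E)² = (2.576×11.1/1.75)² = 267.0 → n = 267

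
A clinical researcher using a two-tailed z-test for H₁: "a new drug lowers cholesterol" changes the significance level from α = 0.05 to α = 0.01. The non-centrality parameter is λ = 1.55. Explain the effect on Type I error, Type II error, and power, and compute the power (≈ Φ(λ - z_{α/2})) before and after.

Decreasing α from 0.05 to 0.01:
• Type I error rate decreases (α is the Type I rate by definition).
• Critical value moves from z_{α/2} = 1.96 to 2.576, so power = Φ(λ - z_{α/2}) goes from Φ(1.55 - 1.96) = 0.341 to Φ(1.55 - 2.576) = 0.152.
• Type II error rate β = 1 - power therefore increases (0.659 → 0.848).
Appropriate when false positives are costly — here, approving an ineffective drug — patients take a useless medication and may skip effective alternatives.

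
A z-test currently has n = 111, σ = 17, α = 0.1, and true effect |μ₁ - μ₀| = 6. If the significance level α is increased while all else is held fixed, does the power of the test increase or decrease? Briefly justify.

Power increases: a larger α lowers the critical value, so more of the H₁ sampling distribution falls in the rejection region.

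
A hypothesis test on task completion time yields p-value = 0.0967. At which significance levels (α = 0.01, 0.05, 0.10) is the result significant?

p = 0.0967. Significant at: α = 0.1.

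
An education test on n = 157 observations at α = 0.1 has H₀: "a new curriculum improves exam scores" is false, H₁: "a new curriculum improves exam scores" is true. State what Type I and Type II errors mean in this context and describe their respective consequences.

Type I (false positive): concluding that a new curriculum improves exam scores when it is not — adopting a curriculum that gives no real benefit — disruption for nothing. Type II (false negative): failing to conclude that a new curriculum improves exam scores when it is — keeping the old curriculum when the new one would have helped students. Which is costlier depends on domain priorities and is a judgement call rather than a statistical fact.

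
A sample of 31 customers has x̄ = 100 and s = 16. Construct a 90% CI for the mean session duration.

CI = x̄ ± t*(s/√n) = 100 ± 1.697(16/√31) = (95.12, 104.88)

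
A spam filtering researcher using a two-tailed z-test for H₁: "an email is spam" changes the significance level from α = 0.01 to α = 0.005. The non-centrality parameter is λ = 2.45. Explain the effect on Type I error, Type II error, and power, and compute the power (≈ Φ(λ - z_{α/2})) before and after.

Decreasing α from 0.01 to 0.005:
• Type I error rate decreases (α is the Type I rate by definition).
• Critical value moves from z_{α/2} = 2.576 to 2.807, so power = Φ(λ - z_{α/2}) goes from Φ(2.45 - 2.576) = 0.45 to Φ(2.45 - 2.807) = 0.361.
• Type II error rate β = 1 - power therefore increases (0.55 → 0.639).
Appropriate when false positives are costly — here, a legitimate email is sent to the spam folder and the user misses it.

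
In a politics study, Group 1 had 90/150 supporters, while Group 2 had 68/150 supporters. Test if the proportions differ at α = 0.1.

p̂₁ = 0.6, p̂₂ = 0.453, pooled p̂ = 0.527. z = 2.544. Critical: ±1.645. Reject H₀.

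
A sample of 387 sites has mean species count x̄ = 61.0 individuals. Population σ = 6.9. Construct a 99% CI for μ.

CI = x̄ ± z*(σ/√n) = 61.0 ± 2.576(6.9/√387) = 61.0 ± 0.9 = (60.1, 61.9)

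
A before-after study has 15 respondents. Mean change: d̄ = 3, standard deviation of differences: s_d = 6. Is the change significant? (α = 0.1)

t = d̄/(s_d/√n) = 3/(6/√15) = 1.936. df = 14, critical t = ±1.761. Reject H₀.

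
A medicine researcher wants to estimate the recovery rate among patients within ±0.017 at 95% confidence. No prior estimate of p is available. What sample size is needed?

Conservative approach: use p = 0.5 (maximizes p(1-p) = 0.25). n = z²(0.25)/E² = 1.96²×0.25/0.017² = 3323.2 → n = 3324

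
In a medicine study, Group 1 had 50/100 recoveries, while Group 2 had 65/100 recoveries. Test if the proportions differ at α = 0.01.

p̂₁ = 0.5, p̂₂ = 0.65, pooled p̂ = 0.575. z = -2.146. Critical: ±2.576. Fail to reject H₀.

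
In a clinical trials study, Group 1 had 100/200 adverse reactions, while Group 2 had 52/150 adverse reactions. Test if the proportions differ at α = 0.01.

p̂₁ = 0.5, p̂₂ = 0.347, pooled p̂ = 0.434. z = 2.864. Critical: ±2.576. Reject H₀.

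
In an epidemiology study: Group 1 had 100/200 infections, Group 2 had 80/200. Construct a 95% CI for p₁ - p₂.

p̂₁ = 0.5, p̂₂ = 0.4. Difference = 0.1. CI = (0.003, 0.197)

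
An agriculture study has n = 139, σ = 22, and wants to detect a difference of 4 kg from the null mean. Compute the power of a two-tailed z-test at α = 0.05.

SE = σ/√n = 22/√139 = 1.866. Non-centrality λ = d/SE = 4/1.866 = 2.144. Power ≈ Φ(λ - z_{α/2}) = Φ(2.144 - 1.96) = Φ(0.184) = 0.573.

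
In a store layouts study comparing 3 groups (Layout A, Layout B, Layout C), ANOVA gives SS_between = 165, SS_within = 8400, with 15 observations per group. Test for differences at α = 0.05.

df_between = 2, df_within = 42. F = MS_between/MS_within = 82.5/200.0 = 0.412. F_crit ≈ 3.22. Fail to reject H₀.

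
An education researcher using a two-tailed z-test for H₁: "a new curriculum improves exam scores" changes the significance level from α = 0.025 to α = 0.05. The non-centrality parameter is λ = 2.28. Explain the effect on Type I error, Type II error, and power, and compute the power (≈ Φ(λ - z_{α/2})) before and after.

Increasing α from 0.025 to 0.05:
• Type I error rate increases (α is the Type I rate by definition).
• Critical value moves from z_{α/2} = 2.241 to 1.96, so power = Φ(λ - z_{α/2}) goes from Φ(2.28 - 2.241) = 0.516 to Φ(2.28 - 1.96) = 0.626.
• Type II error rate β = 1 - power therefore decreases (0.484 → 0.374).
Appropriate when false negatives are costly — here, keeping the old curriculum when the new one would have helped students.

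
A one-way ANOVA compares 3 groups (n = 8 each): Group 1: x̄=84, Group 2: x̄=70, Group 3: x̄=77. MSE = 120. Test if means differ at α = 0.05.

Grand mean = 77.0. SS_between = 784.0, MS_between = 392.0. F = 3.267, F_crit ≈ 3.467. Fail to reject H₀.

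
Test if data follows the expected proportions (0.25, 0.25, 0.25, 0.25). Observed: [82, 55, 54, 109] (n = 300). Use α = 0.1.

Expected: [75.0, 75.0, 75.0, 75.0]. χ² = 27.28. df = 3, critical = 6.251. Reject H₀.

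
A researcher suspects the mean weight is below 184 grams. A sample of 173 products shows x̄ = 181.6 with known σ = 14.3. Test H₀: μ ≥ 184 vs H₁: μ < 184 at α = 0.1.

z = -2.207. Critical value: -1.28. Reject H₀.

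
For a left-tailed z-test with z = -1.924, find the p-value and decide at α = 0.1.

p = P(Z < -1.924) = Φ(-1.924) ≈ 0.0272. Since p < 0.1, reject H₀ (significant) at α = 0.1.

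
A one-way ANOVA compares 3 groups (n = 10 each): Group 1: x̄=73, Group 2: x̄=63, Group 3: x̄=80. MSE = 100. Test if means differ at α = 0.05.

Grand mean = 72.0. SS_between = 1460.0, MS_between = 730.0. F = 7.3, F_crit ≈ 3.354. Reject H₀.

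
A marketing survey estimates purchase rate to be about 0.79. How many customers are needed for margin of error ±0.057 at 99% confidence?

n = z²p(1-p)/E² = 2.576²×0.79×0.21/0.057² = 338.8 → n = 339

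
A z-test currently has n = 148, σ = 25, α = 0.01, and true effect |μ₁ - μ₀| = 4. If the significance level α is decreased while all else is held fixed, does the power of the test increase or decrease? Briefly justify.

Power decreases: a smaller α raises the critical value, so less of the H₁ sampling distribution falls in the rejection region.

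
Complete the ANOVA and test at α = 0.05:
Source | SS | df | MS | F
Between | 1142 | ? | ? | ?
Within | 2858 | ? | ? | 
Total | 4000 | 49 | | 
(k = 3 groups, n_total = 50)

df_between = 2, df_within = 47. MS_between = 571.0, MS_within = 60.81. F = 9.39, F_crit ≈ 3.195. Reject H₀.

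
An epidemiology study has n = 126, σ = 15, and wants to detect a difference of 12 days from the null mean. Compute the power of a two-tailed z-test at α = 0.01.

SE = σ/√n = 15/√126 = 1.336. Non-centrality λ = d/SE = 12/1.336 = 8.98. Power ≈ Φ(λ - z_{α/2}) = Φ(8.98 - 2.576) = Φ(6.404) = 1.0.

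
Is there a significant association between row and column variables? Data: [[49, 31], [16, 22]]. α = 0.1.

χ² = 3.816. df = 1, critical = 2.706. Reject H₀. Variables are dependent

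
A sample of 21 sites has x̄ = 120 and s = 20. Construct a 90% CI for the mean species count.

CI = x̄ ± t*(s/√n) = 120 ± 1.725(20/√21) = (112.47, 127.53)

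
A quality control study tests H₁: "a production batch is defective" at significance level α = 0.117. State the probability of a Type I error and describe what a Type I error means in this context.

P(Type I error) = α = 0.117. A Type I error is rejecting H₀ when H₀ is actually true (false positive) — here, concluding that a production batch is defective when in fact this is not the case. Consequence: scrapping a good batch — wasted material and cost for no reason.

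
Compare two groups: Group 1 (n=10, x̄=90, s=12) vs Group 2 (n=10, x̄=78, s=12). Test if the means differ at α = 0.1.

Pooled sp = 12.0. t = 2.236, df = 18. Critical t = ±1.734. Reject H₀.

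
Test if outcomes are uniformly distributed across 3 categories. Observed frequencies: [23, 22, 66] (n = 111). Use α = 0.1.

Expected = 37 each. χ² = Σ(O-E)²/E = 34.108. df = 2, critical value = 4.605. Reject H₀.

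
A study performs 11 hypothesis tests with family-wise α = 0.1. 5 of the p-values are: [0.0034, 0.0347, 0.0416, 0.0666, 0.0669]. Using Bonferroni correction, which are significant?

Bonferroni α = 0.1/11 = 0.00909. Significant p-values: [0.0034]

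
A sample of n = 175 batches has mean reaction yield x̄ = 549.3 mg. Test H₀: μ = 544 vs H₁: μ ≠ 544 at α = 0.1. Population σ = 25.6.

z = (x̄ - μ₀)/(σ/√n) = (549.3 - 544)/(25.6/√175) = 2.739. Critical value: ±1.645. Since |2.739| > 1.645, Reject H₀.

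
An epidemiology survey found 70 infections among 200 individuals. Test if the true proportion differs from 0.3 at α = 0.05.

p̂ = 0.35, p₀ = 0.3. z = (p̂ - p₀)/√(p₀(1-p₀)/n) = 1.543. Critical: ±1.96. Fail to reject H₀.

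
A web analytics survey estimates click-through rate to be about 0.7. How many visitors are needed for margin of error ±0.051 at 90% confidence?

n = z²p(1-p)/E² = 1.645²×0.7×0.3/0.051² = 218.5 → n = 219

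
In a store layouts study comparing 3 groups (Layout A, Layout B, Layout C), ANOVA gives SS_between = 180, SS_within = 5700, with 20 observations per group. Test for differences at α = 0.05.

df_between = 2, df_within = 57. F = MS_between/MS_within = 90.0/100.0 = 0.9. F_crit ≈ 3.159. Fail to reject H₀.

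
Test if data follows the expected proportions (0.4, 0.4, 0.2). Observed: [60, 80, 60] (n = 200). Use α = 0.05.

Expected: [80.0, 80.0, 40.0]. χ² = 15.0. df = 2, critical = 5.991. Reject H₀.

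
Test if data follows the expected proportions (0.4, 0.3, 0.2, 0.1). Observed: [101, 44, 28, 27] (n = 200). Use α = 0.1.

Expected: [80.0, 60.0, 40.0, 20.0]. χ² = 15.829. df = 3, critical = 6.251. Reject H₀.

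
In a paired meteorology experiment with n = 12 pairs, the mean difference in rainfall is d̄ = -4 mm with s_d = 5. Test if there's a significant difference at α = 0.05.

t = d̄/(s_d/√n) = -4/(5/√12) = -2.771. df = 11, critical t = ±2.201. Reject H₀.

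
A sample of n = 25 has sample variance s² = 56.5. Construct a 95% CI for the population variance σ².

df = 24. χ²_{0.025} = 39.364, χ²_{0.975} = 12.401. CI for σ² = ((n-1)s²/χ²_{α/2}, (n-1)s²/χ²_{1-α/2}) = (24·56.5/39.364, 24·56.5/12.401) = (34.45, 109.35)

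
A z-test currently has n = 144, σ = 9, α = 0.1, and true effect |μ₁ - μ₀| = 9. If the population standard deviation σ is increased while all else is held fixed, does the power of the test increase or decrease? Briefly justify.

Power decreases: a larger σ inflates the standard error σ/√n, pulling the sampling distribution under H₁ back toward the critical value.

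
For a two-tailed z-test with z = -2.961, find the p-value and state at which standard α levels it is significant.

p = 2·P(Z > |-2.961|) = 2·(1 - Φ(2.961)) ≈ 0.0031. Significant at α = 0.1; Significant at α = 0.05; Significant at α = 0.01.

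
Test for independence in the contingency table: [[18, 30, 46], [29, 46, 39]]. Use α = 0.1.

χ² = 4.639. df = 2, critical = 4.605. Reject H₀. Variables are dependent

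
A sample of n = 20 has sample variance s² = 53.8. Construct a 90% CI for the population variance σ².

df = 19. χ²_{0.05} = 30.144, χ²_{0.95} = 10.117. CI for σ² = ((n-1)s²/χ²_{α/2}, (n-1)s²/χ²_{1-α/2}) = (19·53.8/30.144, 19·53.8/10.117) = (33.91, 101.04)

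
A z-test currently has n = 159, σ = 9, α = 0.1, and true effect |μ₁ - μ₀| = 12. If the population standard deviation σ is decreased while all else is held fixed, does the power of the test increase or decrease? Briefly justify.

Power increases: a smaller σ shrinks the standard error σ/√n, moving the sampling distribution under H₁ further from the critical value.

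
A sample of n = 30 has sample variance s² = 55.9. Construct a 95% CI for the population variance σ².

df = 29. χ²_{0.025} = 45.722, χ²_{0.975} = 16.047. CI for σ² = ((n-1)s²/χ²_{α/2}, (n-1)s²/χ²_{1-α/2}) = (29·55.9/45.722, 29·55.9/16.047) = (35.46, 101.02)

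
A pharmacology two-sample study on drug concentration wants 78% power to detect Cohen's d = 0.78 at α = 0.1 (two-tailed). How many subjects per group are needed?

z_{α/2} = 1.645, z_β = Φ⁻¹(0.78) = 0.772. For medium effect (d = 0.78): n per group = 2(z_{α/2} + z_β)²/d² = 2(1.645 + 0.772)²/0.78² = 19.2 → 20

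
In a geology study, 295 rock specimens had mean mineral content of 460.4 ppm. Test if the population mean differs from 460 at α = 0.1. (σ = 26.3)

z = (x̄ - μ₀)/(σ/√n) = (460.4 - 460)/(26.3/√295) = 0.261. Critical value: ±1.645. Since |0.261| ≤ 1.645, Fail to reject H₀.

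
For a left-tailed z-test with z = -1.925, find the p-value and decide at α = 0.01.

p = P(Z < -1.925) = Φ(-1.925) ≈ 0.0271. Since p ≥ 0.01, fail to reject H₀ (not significant) at α = 0.01.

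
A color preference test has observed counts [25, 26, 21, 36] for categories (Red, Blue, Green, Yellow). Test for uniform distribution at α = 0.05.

Expected = 27 each. χ² = Σ(O-E)²/E = 4.519. df = 3, critical value = 7.815. Fail to reject H₀.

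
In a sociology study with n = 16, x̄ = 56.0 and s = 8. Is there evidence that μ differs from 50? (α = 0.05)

t = (x̄ - μ₀)/(s/√n) = (56.0 - 50)/(8/√16) = 3.0. df = 15, critical t = ±2.131. Reject H₀.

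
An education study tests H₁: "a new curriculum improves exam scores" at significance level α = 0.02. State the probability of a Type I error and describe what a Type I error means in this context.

P(Type I error) = α = 0.02. A Type I error is rejecting H₀ when H₀ is actually true (false positive) — here, concluding that a new curriculum improves exam scores when in fact this is not the case. Consequence: adopting a curriculum that gives no real benefit — disruption for nothing.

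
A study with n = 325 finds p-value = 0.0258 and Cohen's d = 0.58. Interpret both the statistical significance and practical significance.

Statistically significant (p = 0.0258 < 0.05). Cohen's d = 0.58 indicates a medium effect size. Both statistical and practical significance should be considered.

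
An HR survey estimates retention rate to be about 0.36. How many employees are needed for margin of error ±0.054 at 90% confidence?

n = z²p(1-p)/E² = 1.645²×0.36×0.64/0.054² = 213.8 → n = 214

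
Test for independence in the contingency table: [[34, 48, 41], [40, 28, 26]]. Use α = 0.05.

χ² = 5.327. df = 2, critical = 5.991. Fail to reject H₀. No evidence of dependence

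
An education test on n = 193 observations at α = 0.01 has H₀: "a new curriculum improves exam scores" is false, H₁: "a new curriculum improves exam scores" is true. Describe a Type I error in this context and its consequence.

Type I error: rejecting H₀ when it is true — concluding that a new curriculum improves exam scores when in fact it is not. Consequence: adopting a curriculum that gives no real benefit — disruption for nothing.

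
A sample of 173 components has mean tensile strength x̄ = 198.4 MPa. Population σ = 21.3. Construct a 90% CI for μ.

CI = x̄ ± z*(σ/√n) = 198.4 ± 1.645(21.3/√173) = 198.4 ± 2.66 = (195.74, 201.06)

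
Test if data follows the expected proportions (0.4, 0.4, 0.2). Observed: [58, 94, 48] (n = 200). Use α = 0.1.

Expected: [80.0, 80.0, 40.0]. χ² = 10.1. df = 2, critical = 4.605. Reject H₀.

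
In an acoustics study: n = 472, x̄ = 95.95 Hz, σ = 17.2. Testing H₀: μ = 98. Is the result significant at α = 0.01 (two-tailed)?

z = (95.95 - 98)/(17.2/√472) = -2.589. Since |z| > 2.576, significant at α = 0.01.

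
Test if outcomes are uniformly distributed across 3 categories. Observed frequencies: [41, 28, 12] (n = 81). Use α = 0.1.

Expected = 27 each. χ² = Σ(O-E)²/E = 15.63. df = 2, critical value = 4.605. Reject H₀.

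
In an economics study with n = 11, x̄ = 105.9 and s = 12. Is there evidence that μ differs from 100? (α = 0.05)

t = (x̄ - μ₀)/(s/√n) = (105.9 - 100)/(12/√11) = 1.631. df = 10, critical t = ±2.228. Fail to reject H₀.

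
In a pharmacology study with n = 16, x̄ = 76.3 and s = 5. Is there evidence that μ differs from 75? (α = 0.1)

t = (x̄ - μ₀)/(s/√n) = (76.3 - 75)/(5/√16) = 1.04. df = 15, critical t = ±1.753. Fail to reject H₀.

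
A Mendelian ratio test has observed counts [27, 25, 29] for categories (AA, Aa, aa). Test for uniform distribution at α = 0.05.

Expected = 27 each. χ² = Σ(O-E)²/E = 0.296. df = 2, critical value = 5.991. Fail to reject H₀.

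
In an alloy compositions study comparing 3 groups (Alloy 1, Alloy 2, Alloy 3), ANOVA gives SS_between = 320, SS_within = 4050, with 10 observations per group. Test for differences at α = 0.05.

df_between = 2, df_within = 27. F = MS_between/MS_within = 160.0/150.0 = 1.067. F_crit ≈ 3.354. Fail to reject H₀.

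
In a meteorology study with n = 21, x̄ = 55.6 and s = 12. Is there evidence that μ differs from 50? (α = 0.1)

t = (x̄ - μ₀)/(s/√n) = (55.6 - 50)/(12/√21) = 2.139. df = 20, critical t = ±1.725. Reject H₀.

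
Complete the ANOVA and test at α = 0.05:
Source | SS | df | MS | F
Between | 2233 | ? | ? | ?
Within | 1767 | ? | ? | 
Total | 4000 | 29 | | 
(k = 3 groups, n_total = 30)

df_between = 2, df_within = 27. MS_between = 1116.5, MS_within = 65.44. F = 17.06, F_crit ≈ 3.354. Reject H₀.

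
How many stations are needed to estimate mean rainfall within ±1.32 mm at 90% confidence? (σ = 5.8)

n = (z*σ/E)² = (1.645×5.8/1.32)² = 52.2 → n = 53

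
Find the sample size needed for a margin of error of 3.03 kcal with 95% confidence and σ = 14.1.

n = (z*σ/E)² = (1.96×14.1/3.03)² = 83.2 → n = 84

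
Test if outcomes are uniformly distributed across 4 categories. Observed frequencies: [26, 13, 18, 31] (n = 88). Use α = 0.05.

Expected = 22 each. χ² = Σ(O-E)²/E = 8.818. df = 3, critical value = 7.815. Reject H₀.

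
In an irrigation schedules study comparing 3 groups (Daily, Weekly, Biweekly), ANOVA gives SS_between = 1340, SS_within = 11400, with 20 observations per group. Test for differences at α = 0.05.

df_between = 2, df_within = 57. F = MS_between/MS_within = 670.0/200.0 = 3.35. F_crit ≈ 3.159. Reject H₀. At least one mean differs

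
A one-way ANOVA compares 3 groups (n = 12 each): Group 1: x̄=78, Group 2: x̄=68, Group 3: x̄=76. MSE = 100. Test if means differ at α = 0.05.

Grand mean = 74.0. SS_between = 672.0, MS_between = 336.0. F = 3.36, F_crit ≈ 3.285. Reject H₀.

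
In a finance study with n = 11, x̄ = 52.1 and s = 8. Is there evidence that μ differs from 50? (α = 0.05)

t = (x̄ - μ₀)/(s/√n) = (52.1 - 50)/(8/√11) = 0.871. df = 10, critical t = ±2.228. Fail to reject H₀.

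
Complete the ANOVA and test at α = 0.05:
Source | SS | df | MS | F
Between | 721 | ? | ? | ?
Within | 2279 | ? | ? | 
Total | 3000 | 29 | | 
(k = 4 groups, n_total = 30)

df_between = 3, df_within = 26. MS_between = 240.33, MS_within = 87.65. F = 2.742, F_crit ≈ 2.975. Fail to reject H₀.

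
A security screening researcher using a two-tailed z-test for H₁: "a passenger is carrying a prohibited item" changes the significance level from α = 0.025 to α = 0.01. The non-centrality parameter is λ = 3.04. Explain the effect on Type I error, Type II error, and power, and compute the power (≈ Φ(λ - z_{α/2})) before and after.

Decreasing α from 0.025 to 0.01:
• Type I error rate decreases (α is the Type I rate by definition).
• Critical value moves from z_{α/2} = 2.241 to 2.576, so power = Φ(λ - z_{α/2}) goes from Φ(3.04 - 2.241) = 0.788 to Φ(3.04 - 2.576) = 0.679.
• Type II error rate β = 1 - power therefore increases (0.212 → 0.321).
Appropriate when false positives are costly — here, detaining an innocent passenger — delay and inconvenience.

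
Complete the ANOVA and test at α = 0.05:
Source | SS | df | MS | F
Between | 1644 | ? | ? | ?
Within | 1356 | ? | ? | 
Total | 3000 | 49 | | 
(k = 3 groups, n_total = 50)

df_between = 2, df_within = 47. MS_between = 822.0, MS_within = 28.85. F = 28.491, F_crit ≈ 3.195. Reject H₀.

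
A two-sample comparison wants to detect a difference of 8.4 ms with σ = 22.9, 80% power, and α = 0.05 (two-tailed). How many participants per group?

n per group = 2(z_α/2 + z_β)²σ²/d² = 2×(1.96 + 0.84)²×22.9²/8.4² = 116.5 → n = 117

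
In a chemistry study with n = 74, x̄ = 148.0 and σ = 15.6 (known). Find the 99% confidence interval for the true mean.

CI = x̄ ± z*(σ/√n) = 148.0 ± 2.576(15.6/√74) = 148.0 ± 4.67 = (143.33, 152.67)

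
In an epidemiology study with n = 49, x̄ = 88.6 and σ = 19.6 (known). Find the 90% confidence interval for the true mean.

CI = x̄ ± z*(σ/√n) = 88.6 ± 1.645(19.6/√49) = 88.6 ± 4.61 = (83.99, 93.21)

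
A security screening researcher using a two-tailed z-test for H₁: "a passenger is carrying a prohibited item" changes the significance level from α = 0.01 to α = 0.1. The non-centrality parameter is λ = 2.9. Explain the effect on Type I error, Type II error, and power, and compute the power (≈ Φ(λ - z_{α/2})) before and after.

Increasing α from 0.01 to 0.1:
• Type I error rate increases (α is the Type I rate by definition).
• Critical value moves from z_{α/2} = 2.576 to 1.645, so power = Φ(λ - z_{α/2}) goes from Φ(2.9 - 2.576) = 0.627 to Φ(2.9 - 1.645) = 0.895.
• Type II error rate β = 1 - power therefore decreases (0.373 → 0.105).
Appropriate when false negatives are costly — here, letting a prohibited item through — security breach.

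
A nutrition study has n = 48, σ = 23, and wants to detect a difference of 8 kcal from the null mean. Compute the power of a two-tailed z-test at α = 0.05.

SE = σ/√n = 23/√48 = 3.32. Non-centrality λ = d/SE = 8/3.32 = 2.41. Power ≈ Φ(λ - z_{α/2}) = Φ(2.41 - 1.96) = Φ(0.45) = 0.674.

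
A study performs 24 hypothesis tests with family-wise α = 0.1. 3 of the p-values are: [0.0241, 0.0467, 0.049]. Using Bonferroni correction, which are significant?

Bonferroni α = 0.1/24 = 0.00417. None of the given p-values are significant.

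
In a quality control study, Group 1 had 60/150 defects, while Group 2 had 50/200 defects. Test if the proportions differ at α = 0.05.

p̂₁ = 0.4, p̂₂ = 0.25, pooled p̂ = 0.314. z = 2.991. Critical: ±1.96. Reject H₀.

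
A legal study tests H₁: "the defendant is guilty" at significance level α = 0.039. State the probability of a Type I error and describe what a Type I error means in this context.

P(Type I error) = α = 0.039. A Type I error is rejecting H₀ when H₀ is actually true (false positive) — here, concluding that the defendant is guilty when in fact this is not the case. Consequence: convicting an innocent person.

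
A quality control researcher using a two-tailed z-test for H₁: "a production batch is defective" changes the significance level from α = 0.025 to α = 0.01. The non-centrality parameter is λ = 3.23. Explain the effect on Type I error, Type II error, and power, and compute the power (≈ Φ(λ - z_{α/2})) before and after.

Decreasing α from 0.025 to 0.01:
• Type I error rate decreases (α is the Type I rate by definition).
• Critical value moves from z_{α/2} = 2.241 to 2.576, so power = Φ(λ - z_{α/2}) goes from Φ(3.23 - 2.241) = 0.839 to Φ(3.23 - 2.576) = 0.743.
• Type II error rate β = 1 - power therefore increases (0.161 → 0.257).
Appropriate when false positives are costly — here, scrapping a good batch — wasted material and cost for no reason.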